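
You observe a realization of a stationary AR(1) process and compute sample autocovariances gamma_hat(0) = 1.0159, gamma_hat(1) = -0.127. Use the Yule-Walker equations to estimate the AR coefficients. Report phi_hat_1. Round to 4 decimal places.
\hat\phi_{1} = -0.1250

The Yule-Walker equations for an AR(p) process read, in matrix form,
  Gamma_p phi = r_p,   with   (Gamma_p)_{ij} = gamma(|i - j|),
                       (r_p)_i = gamma(i),   i,j = 1..p.
Substitute the sample gammas (Toeplitz matrix and right-hand side of size 1):
  Gamma_p = [[1.0159]]
  r_p     = [-0.127]
With p = 1 this is the single equation gamma(0) phi_1 = gamma(1):
  phi_hat_1 = gamma(1) / gamma(0) = -0.127 / 1.0159 = -0.1250.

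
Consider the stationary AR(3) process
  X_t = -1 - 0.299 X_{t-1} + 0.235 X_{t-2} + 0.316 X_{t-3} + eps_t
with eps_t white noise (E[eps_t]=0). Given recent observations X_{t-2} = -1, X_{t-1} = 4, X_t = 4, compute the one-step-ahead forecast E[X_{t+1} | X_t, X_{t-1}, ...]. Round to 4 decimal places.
E[X_{t+1} \mid \mathcal F_t] = -1.5720

For an AR(p) model X_t = c + sum_i phi_i X_{t-i} + eps_t, the
one-step-ahead conditional mean is
  E[X_{t+1} | X_t, ...] = c + sum_i phi_i X_{t+1-i}.
Substitute known values:
  E[X_{t+1} | ...] = -1 + (-0.299) * (4) + (0.235) * (4) + (0.316) * (-1)
                   = -1.5720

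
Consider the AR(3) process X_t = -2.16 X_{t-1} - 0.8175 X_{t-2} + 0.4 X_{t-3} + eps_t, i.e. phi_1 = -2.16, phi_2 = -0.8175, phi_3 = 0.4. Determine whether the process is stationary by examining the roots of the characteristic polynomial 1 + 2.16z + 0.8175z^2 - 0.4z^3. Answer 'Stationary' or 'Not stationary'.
\text{Not stationary}

The AR(p) characteristic polynomial is P(z) = 1 + 2.16z + 0.8175z^2 - 0.4z^3.
Stationarity requires all roots to lie outside the unit circle, i.e. |z| > 1 for every root.
Degree 3: look for a simple real root z0 first, then factor out (1 - z/z0) and solve the remaining quadratic.
Testing z0 = -0.8: P(-0.8) = 1 + (2.16)(-0.8) + (0.8175)(-0.8)^2 + (-0.4)(-0.8)^3
  = 1 + (-1.728) + (0.5232) + (0.2048) = 0.  So z_0 = -0.8 is a root, |z_0| = 0.8.
Divide out the factor (1 + 1.25 z) = (1 - z/z0) (since 1/z0 = -1.25):
  P(z) = (1 + 1.25 z)(1 + (0.91) z + (-0.32) z^2)
  [check: z-coef 0.91 - (-1.25) = 2.16; z^2-coef -0.32 - (-1.25)(0.91) = 0.8175; z^3-coef -(-1.25)(-0.32) = -0.4.]
Remaining roots from the quadratic factor 1 + (0.91) z + (-0.32) z^2:
  Set 1 + (0.91) z + (-0.32) z^2 = 0, i.e. a z^2 + b z + c = 0 with a = -0.32, b = 0.91, c = 1.
  Discriminant D = b^2 - 4ac = (0.91)^2 - 4*(-0.32)*1 = 0.8281 - (-1.28) = 2.1081.
  D >= 0, so the roots are real: z = (-b +/- sqrt(D)) / (2a) = (-0.91 +/- 1.45193) / (-0.64).
    z_1 = (-0.91 + 1.45193) / (-0.64) = -0.8468,   |z_1| = 0.8468.
    z_2 = (-0.91 - 1.45193) / (-0.64) = 3.6905,   |z_2| = 3.6905.
Moduli of all roots: 0.8000, 0.8468, 3.6905.
All moduli strictly greater than 1? No.
Verdict: Not stationary.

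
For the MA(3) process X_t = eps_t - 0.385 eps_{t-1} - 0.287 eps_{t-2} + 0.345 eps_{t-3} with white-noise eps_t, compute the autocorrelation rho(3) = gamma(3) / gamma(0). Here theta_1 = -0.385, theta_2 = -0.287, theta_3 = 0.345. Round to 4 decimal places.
\rho(3) = 0.2556

For an MA(q) process with theta_0 = 1, the autocovariance is
  gamma(k) = sigma^2 * sum_{i=0..q-k} theta_i * theta_{i+k},
and rho(k) = gamma(k) / gamma(0). Sigma^2 cancels.
  numerator   = (1)*(0.345) = 0.345.
  denominator = (1)^2 + (-0.385)^2 + (-0.287)^2 + (0.345)^2 = 1.349619.
  rho(3) = 0.345 / 1.349619 = 0.2556.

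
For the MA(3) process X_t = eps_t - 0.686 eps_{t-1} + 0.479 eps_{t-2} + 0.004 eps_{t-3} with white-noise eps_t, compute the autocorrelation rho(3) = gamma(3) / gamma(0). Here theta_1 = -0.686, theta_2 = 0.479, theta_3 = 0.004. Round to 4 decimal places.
\rho(3) = 0.0024

For an MA(q) process with theta_0 = 1, the autocovariance is
  gamma(k) = sigma^2 * sum_{i=0..q-k} theta_i * theta_{i+k},
and rho(k) = gamma(k) / gamma(0). Sigma^2 cancels.
  numerator   = (1)*(0.004) = 0.004.
  denominator = (1)^2 + (-0.686)^2 + (0.479)^2 + (0.004)^2 = 1.700053.
  rho(3) = 0.004 / 1.700053 = 0.0024.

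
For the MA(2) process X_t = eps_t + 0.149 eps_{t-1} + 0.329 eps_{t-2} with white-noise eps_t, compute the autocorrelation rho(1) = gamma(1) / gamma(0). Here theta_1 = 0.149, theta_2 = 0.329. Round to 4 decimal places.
\rho(1) = 0.1752

For an MA(q) process with theta_0 = 1, the autocovariance is
  gamma(k) = sigma^2 * sum_{i=0..q-k} theta_i * theta_{i+k},
and rho(k) = gamma(k) / gamma(0). Sigma^2 cancels.
  numerator   = (1)*(0.149) + (0.149)*(0.329) = 0.198021.
  denominator = (1)^2 + (0.149)^2 + (0.329)^2 = 1.130442.
  rho(1) = 0.198021 / 1.130442 = 0.1752.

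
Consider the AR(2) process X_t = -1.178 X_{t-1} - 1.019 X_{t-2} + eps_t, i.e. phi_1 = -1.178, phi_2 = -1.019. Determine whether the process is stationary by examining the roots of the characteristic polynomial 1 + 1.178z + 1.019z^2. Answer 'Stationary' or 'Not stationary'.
\text{Not stationary}

The AR(p) characteristic polynomial is P(z) = 1 + 1.178z + 1.019z^2.
Stationarity requires all roots to lie outside the unit circle, i.e. |z| > 1 for every root.
Set 1 + (1.178) z + (1.019) z^2 = 0, i.e. a z^2 + b z + c = 0 with a = 1.019, b = 1.178, c = 1.
Discriminant D = b^2 - 4ac = (1.178)^2 - 4*(1.019)*1 = 1.387684 - (4.076) = -2.688316.
D < 0, so the roots are the complex-conjugate pair z = (-b +/- i sqrt(-D)) / (2a) = -0.578 +/- 0.8045i.
For a conjugate pair |z|^2 = z * conj(z) = (product of roots) = c/a = 1/(1.019) = 0.981354, so |z| = sqrt(0.981354) = 0.9906 for both roots.
Moduli of all roots: 0.9906, 0.9906.
All moduli strictly greater than 1? No.
Verdict: Not stationary.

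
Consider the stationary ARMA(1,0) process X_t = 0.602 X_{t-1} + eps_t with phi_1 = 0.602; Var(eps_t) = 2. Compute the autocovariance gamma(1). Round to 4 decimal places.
\gamma(1) = 1.8883

Multiply the model equation by X_{t-k} and take expectations. With theta_0 = psi_0 = 1 and psi_j the MA(infinity) weights, this gives
  gamma(k) - sum_i phi_i gamma(k-i) = c_k,
  c_k = sigma^2 * sum_{j=k..q} theta_j psi_{j-k}   (c_k = 0 for k > q),
using gamma(-m) = gamma(m).
Pure AR (q = 0): c_0 = sigma^2 = 2, c_k = 0 for k >= 1.
Equations for k = 0 and k = 1 (AR order 1):
  gamma(0) = phi_1 gamma(1) + c_0
  gamma(1) = phi_1 gamma(0) + c_1
Substituting the second into the first: gamma(0) (1 - phi_1^2) = c_0 + phi_1 c_1, so
  gamma(0) = c_0 / (1 - phi_1^2) = 2 / (1 - (0.602)^2) = 2 / 0.637596 = 3.136783.
  gamma(1) = phi_1 gamma(0) = (0.602)(3.136783) = 1.888343.
Therefore gamma(1) = 1.8883 (to 4 decimal places).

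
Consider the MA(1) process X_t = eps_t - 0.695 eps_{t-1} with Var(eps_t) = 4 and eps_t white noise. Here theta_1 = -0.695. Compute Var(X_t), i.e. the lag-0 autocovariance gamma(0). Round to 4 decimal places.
\gamma(0) = 5.9321

For an MA(q) process X_t = eps_t + sum_i theta_i eps_{t-i} with
Var(eps_t) = sigma^2, the variance is
  gamma(0) = sigma^2 * (1 + sum_i theta_i^2).
  sum_i theta_i^2 = (-0.695)^2 = 0.483025.
  gamma(0) = 4 * (1 + 0.483025) = 4 * 1.483025 = 5.9321.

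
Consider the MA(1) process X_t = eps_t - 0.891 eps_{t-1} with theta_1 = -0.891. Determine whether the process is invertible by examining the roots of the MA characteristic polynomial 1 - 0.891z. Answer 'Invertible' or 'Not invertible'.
\text{Invertible}

The MA(q) characteristic polynomial is P(z) = 1 - 0.891z.
Invertibility requires all roots to lie outside the unit circle, i.e. |z| > 1 for every root.
This is linear in z: 1 + (-0.891) z = 0  =>  z = -1/(-0.891) = 1.122334,  |z| = 1.122334.
Moduli of all roots: 1.1223.
All moduli strictly greater than 1? Yes.
Verdict: Invertible.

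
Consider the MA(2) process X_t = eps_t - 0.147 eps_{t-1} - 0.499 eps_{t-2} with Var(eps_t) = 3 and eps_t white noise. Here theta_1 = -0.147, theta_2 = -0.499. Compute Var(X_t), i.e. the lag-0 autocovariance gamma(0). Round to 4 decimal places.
\gamma(0) = 3.8118

For an MA(q) process X_t = eps_t + sum_i theta_i eps_{t-i} with
Var(eps_t) = sigma^2, the variance is
  gamma(0) = sigma^2 * (1 + sum_i theta_i^2).
  sum_i theta_i^2 = (-0.147)^2 + (-0.499)^2 = 0.021609 + 0.249001 = 0.27061.
  gamma(0) = 3 * (1 + 0.27061) = 3 * 1.27061 = 3.81183, which rounds to 3.8118.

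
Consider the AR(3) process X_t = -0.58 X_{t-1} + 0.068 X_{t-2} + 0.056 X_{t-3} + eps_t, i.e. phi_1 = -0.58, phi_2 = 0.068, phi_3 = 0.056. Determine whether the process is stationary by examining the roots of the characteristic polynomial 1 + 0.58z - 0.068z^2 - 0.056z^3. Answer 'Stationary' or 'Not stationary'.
\text{Stationary}

The AR(p) characteristic polynomial is P(z) = 1 + 0.58z - 0.068z^2 - 0.056z^3.
Stationarity requires all roots to lie outside the unit circle, i.e. |z| > 1 for every root.
Degree 3: look for a simple real root z0 first, then factor out (1 - z/z0) and solve the remaining quadratic.
Testing z0 = -2.5: P(-2.5) = 1 + (0.58)(-2.5) + (-0.068)(-2.5)^2 + (-0.056)(-2.5)^3
  = 1 + (-1.45) + (-0.425) + (0.875) = 0.  So z_0 = -2.5 is a root, |z_0| = 2.5.
Divide out the factor (1 + 0.4 z) = (1 - z/z0) (since 1/z0 = -0.4):
  P(z) = (1 + 0.4 z)(1 + (0.18) z + (-0.14) z^2)
  [check: z-coef 0.18 - (-0.4) = 0.58; z^2-coef -0.14 - (-0.4)(0.18) = -0.068; z^3-coef -(-0.4)(-0.14) = -0.056.]
Remaining roots from the quadratic factor 1 + (0.18) z + (-0.14) z^2:
  Set 1 + (0.18) z + (-0.14) z^2 = 0, i.e. a z^2 + b z + c = 0 with a = -0.14, b = 0.18, c = 1.
  Discriminant D = b^2 - 4ac = (0.18)^2 - 4*(-0.14)*1 = 0.0324 - (-0.56) = 0.5924.
  D >= 0, so the roots are real: z = (-b +/- sqrt(D)) / (2a) = (-0.18 +/- 0.769675) / (-0.28).
    z_1 = (-0.18 + 0.769675) / (-0.28) = -2.106,   |z_1| = 2.106.
    z_2 = (-0.18 - 0.769675) / (-0.28) = 3.3917,   |z_2| = 3.3917.
Moduli of all roots: 2.5000, 2.1060, 3.3917.
All moduli strictly greater than 1? Yes.
Verdict: Stationary.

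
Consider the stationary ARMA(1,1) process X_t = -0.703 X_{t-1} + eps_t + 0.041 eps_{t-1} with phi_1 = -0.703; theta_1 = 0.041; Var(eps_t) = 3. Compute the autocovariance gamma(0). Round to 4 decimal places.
\gamma(0) = 5.5994

Multiply the model equation by X_{t-k} and take expectations. With theta_0 = psi_0 = 1 and psi_j the MA(infinity) weights, this gives
  gamma(k) - sum_i phi_i gamma(k-i) = c_k,
  c_k = sigma^2 * sum_{j=k..q} theta_j psi_{j-k}   (c_k = 0 for k > q),
using gamma(-m) = gamma(m).
psi-weights needed (psi_j = theta_j + sum_i phi_i psi_{j-i}):
  psi_1 = theta_1 + phi_1 = 0.041 + (-0.703) = -0.662
Right-hand sides:
  c_0 = sigma^2 (1 + theta_1 psi_1) = 3 * (1 + (0.041)(-0.662)) = 3 * 0.972858 = 2.918574
  c_1 = sigma^2 theta_1 = 3 * (0.041) = 0.123
  c_2 = 0
Equations for k = 0 and k = 1 (AR order 1):
  gamma(0) = phi_1 gamma(1) + c_0
  gamma(1) = phi_1 gamma(0) + c_1
Substituting the second into the first: gamma(0) (1 - phi_1^2) = c_0 + phi_1 c_1, so
  gamma(0) = (c_0 + phi_1 c_1) / (1 - phi_1^2) = (2.918574 + (-0.703)(0.123)) / (1 - (-0.703)^2) = 2.832105 / 0.505791 = 5.599358.
Therefore gamma(0) = 5.5994 (to 4 decimal places).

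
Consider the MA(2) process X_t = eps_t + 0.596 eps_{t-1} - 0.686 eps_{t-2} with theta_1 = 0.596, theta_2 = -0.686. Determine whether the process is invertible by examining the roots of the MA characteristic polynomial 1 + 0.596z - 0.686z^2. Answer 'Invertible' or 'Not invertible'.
\text{Not invertible}

The MA(q) characteristic polynomial is P(z) = 1 + 0.596z - 0.686z^2.
Invertibility requires all roots to lie outside the unit circle, i.e. |z| > 1 for every root.
Set 1 + (0.596) z + (-0.686) z^2 = 0, i.e. a z^2 + b z + c = 0 with a = -0.686, b = 0.596, c = 1.
Discriminant D = b^2 - 4ac = (0.596)^2 - 4*(-0.686)*1 = 0.355216 - (-2.744) = 3.099216.
D >= 0, so the roots are real: z = (-b +/- sqrt(D)) / (2a) = (-0.596 +/- 1.760459) / (-1.372).
  z_1 = (-0.596 + 1.760459) / (-1.372) = -0.8487,   |z_1| = 0.8487.
  z_2 = (-0.596 - 1.760459) / (-1.372) = 1.7175,   |z_2| = 1.7175.
Moduli of all roots: 0.8487, 1.7175.
All moduli strictly greater than 1? No.
Verdict: Not invertible.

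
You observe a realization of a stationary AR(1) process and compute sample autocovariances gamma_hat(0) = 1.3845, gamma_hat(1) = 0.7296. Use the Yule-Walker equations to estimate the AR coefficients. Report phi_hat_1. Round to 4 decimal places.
\hat\phi_{1} = 0.5270

The Yule-Walker equations for an AR(p) process read, in matrix form,
  Gamma_p phi = r_p,   with   (Gamma_p)_{ij} = gamma(|i - j|),
                       (r_p)_i = gamma(i),   i,j = 1..p.
Substitute the sample gammas (Toeplitz matrix and right-hand side of size 1):
  Gamma_p = [[1.3845]]
  r_p     = [0.7296]
With p = 1 this is the single equation gamma(0) phi_1 = gamma(1):
  phi_hat_1 = gamma(1) / gamma(0) = 0.7296 / 1.3845 = 0.5270.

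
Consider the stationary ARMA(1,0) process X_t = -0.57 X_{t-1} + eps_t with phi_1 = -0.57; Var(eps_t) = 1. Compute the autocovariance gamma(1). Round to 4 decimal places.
\gamma(1) = -0.8443

Multiply the model equation by X_{t-k} and take expectations. With theta_0 = psi_0 = 1 and psi_j the MA(infinity) weights, this gives
  gamma(k) - sum_i phi_i gamma(k-i) = c_k,
  c_k = sigma^2 * sum_{j=k..q} theta_j psi_{j-k}   (c_k = 0 for k > q),
using gamma(-m) = gamma(m).
Pure AR (q = 0): c_0 = sigma^2 = 1, c_k = 0 for k >= 1.
Equations for k = 0 and k = 1 (AR order 1):
  gamma(0) = phi_1 gamma(1) + c_0
  gamma(1) = phi_1 gamma(0) + c_1
Substituting the second into the first: gamma(0) (1 - phi_1^2) = c_0 + phi_1 c_1, so
  gamma(0) = c_0 / (1 - phi_1^2) = 1 / (1 - (-0.57)^2) = 1 / 0.6751 = 1.481262.
  gamma(1) = phi_1 gamma(0) = (-0.57)(1.481262) = -0.844319.
Therefore gamma(1) = -0.8443 (to 4 decimal places).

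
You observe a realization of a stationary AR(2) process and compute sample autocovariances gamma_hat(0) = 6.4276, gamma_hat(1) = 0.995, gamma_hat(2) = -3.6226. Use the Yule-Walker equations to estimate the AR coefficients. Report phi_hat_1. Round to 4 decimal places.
\hat\phi_{1} = 0.2480

The Yule-Walker equations for an AR(p) process read, in matrix form,
  Gamma_p phi = r_p,   with   (Gamma_p)_{ij} = gamma(|i - j|),
                       (r_p)_i = gamma(i),   i,j = 1..p.
Substitute the sample gammas (Toeplitz matrix and right-hand side of size 2):
  Gamma_p = [[6.4276, 0.995], [0.995, 6.4276]]
  r_p     = [0.995, -3.6226]
Written out:
  6.4276 phi_1 + 0.995 phi_2 = 0.995
  0.995 phi_1 + 6.4276 phi_2 = -3.6226
Solve by Cramer's rule:
  det = gamma(0)^2 - gamma(1)^2 = (6.4276)^2 - (0.995)^2 = 41.31404176 - 0.990025 = 40.32401676
  phi_hat_1 = [gamma(1) gamma(0) - gamma(1) gamma(2)] / det = [(0.995)(6.4276) - (0.995)(-3.6226)] / 40.32401676 = 9.999949 / 40.32401676 = 0.248
  phi_hat_2 = [gamma(0) gamma(2) - gamma(1)^2] / det = [(6.4276)(-3.6226) - (0.995)^2] / 40.32401676 = -24.27464876 / 40.32401676 = -0.602
So phi_hat = [0.2480, -0.6020].
Therefore phi_hat_1 = 0.2480.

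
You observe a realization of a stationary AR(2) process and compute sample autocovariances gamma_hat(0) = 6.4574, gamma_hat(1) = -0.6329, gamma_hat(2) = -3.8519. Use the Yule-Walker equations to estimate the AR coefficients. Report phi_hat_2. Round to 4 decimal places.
\hat\phi_{2} = -0.6120

The Yule-Walker equations for an AR(p) process read, in matrix form,
  Gamma_p phi = r_p,   with   (Gamma_p)_{ij} = gamma(|i - j|),
                       (r_p)_i = gamma(i),   i,j = 1..p.
Substitute the sample gammas (Toeplitz matrix and right-hand side of size 2):
  Gamma_p = [[6.4574, -0.6329], [-0.6329, 6.4574]]
  r_p     = [-0.6329, -3.8519]
Written out:
  6.4574 phi_1 - 0.6329 phi_2 = -0.6329
  -0.6329 phi_1 + 6.4574 phi_2 = -3.8519
Solve by Cramer's rule:
  det = gamma(0)^2 - gamma(1)^2 = (6.4574)^2 - (-0.6329)^2 = 41.69801476 - 0.40056241 = 41.29745235
  phi_hat_1 = [gamma(1) gamma(0) - gamma(1) gamma(2)] / det = [(-0.6329)(6.4574) - (-0.6329)(-3.8519)] / 41.29745235 = -6.52475597 / 41.29745235 = -0.158
  phi_hat_2 = [gamma(0) gamma(2) - gamma(1)^2] / det = [(6.4574)(-3.8519) - (-0.6329)^2] / 41.29745235 = -25.27382147 / 41.29745235 = -0.612
So phi_hat = [-0.1580, -0.6120].
Therefore phi_hat_2 = -0.6120.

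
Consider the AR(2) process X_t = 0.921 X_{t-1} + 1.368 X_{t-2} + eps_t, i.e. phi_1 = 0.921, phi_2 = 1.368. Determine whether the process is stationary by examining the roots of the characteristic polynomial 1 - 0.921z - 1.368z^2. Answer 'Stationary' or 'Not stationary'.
\text{Not stationary}

The AR(p) characteristic polynomial is P(z) = 1 - 0.921z - 1.368z^2.
Stationarity requires all roots to lie outside the unit circle, i.e. |z| > 1 for every root.
Set 1 + (-0.921) z + (-1.368) z^2 = 0, i.e. a z^2 + b z + c = 0 with a = -1.368, b = -0.921, c = 1.
Discriminant D = b^2 - 4ac = (-0.921)^2 - 4*(-1.368)*1 = 0.848241 - (-5.472) = 6.320241.
D >= 0, so the roots are real: z = (-b +/- sqrt(D)) / (2a) = (0.921 +/- 2.514009) / (-2.736).
  z_1 = (0.921 + 2.514009) / (-2.736) = -1.2555,   |z_1| = 1.2555.
  z_2 = (0.921 - 2.514009) / (-2.736) = 0.5822,   |z_2| = 0.5822.
Moduli of all roots: 1.2555, 0.5822.
All moduli strictly greater than 1? No.
Verdict: Not stationary.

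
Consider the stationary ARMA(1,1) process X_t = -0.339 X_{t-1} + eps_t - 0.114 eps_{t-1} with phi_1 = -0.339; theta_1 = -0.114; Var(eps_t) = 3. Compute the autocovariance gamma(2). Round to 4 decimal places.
\gamma(2) = 0.5406

Multiply the model equation by X_{t-k} and take expectations. With theta_0 = psi_0 = 1 and psi_j the MA(infinity) weights, this gives
  gamma(k) - sum_i phi_i gamma(k-i) = c_k,
  c_k = sigma^2 * sum_{j=k..q} theta_j psi_{j-k}   (c_k = 0 for k > q),
using gamma(-m) = gamma(m).
psi-weights needed (psi_j = theta_j + sum_i phi_i psi_{j-i}):
  psi_1 = theta_1 + phi_1 = -0.114 + (-0.339) = -0.453
Right-hand sides:
  c_0 = sigma^2 (1 + theta_1 psi_1) = 3 * (1 + (-0.114)(-0.453)) = 3 * 1.051642 = 3.154926
  c_1 = sigma^2 theta_1 = 3 * (-0.114) = -0.342
  c_2 = 0
Equations for k = 0 and k = 1 (AR order 1):
  gamma(0) = phi_1 gamma(1) + c_0
  gamma(1) = phi_1 gamma(0) + c_1
Substituting the second into the first: gamma(0) (1 - phi_1^2) = c_0 + phi_1 c_1, so
  gamma(0) = (c_0 + phi_1 c_1) / (1 - phi_1^2) = (3.154926 + (-0.339)(-0.342)) / (1 - (-0.339)^2) = 3.270864 / 0.885079 = 3.695562.
  gamma(1) = phi_1 gamma(0) + c_1 = (-0.339)(3.695562) + (-0.342) = -1.594795.
For k = 2 (> q): gamma(2) = phi_1 gamma(1) = (-0.339)(-1.594795) = 0.540636.
Therefore gamma(2) = 0.5406 (to 4 decimal places).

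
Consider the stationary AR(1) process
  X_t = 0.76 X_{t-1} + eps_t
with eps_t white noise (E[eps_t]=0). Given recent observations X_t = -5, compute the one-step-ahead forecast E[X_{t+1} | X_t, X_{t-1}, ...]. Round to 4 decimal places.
E[X_{t+1} \mid \mathcal F_t] = -3.8000

For an AR(p) model X_t = c + sum_i phi_i X_{t-i} + eps_t, the
one-step-ahead conditional mean is
  E[X_{t+1} | X_t, ...] = c + sum_i phi_i X_{t+1-i}.
Substitute known values:
  E[X_{t+1} | ...] = (0.76) * (-5)
                   = -3.8000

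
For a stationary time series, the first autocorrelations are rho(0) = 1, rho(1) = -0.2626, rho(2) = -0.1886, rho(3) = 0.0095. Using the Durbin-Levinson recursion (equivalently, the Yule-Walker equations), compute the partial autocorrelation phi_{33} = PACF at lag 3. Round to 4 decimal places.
\phi_{33} = -0.1470

The PACF at lag k is phi_{kk}, the last component of the solution
to the Yule-Walker system G_k phi = r_k where
  (G_k)_{ij} = rho(|i - j|), (r_k)_i = rho(i), i,j = 1..k.
Equivalently, Durbin-Levinson gives phi_{kk} iteratively:
  phi_{11} = rho(1)
  phi_{kk} = [rho(k) - sum_{j=1..k-1} phi_{k-1,j} rho(k-j)]
            / [1 - sum_{j=1..k-1} phi_{k-1,j} rho(j)],
  phi_{k,j} = phi_{k-1,j} - phi_{kk} phi_{k-1,k-j},  j = 1..k-1.
Step k = 1:
  phi_11 = rho(1) = -0.2626.
Step k = 2:
  phi_22 = [rho(2) - phi_11 rho(1)] / [1 - phi_11 rho(1)] = [-0.1886 - (-0.2626)(-0.2626)] / [1 - (-0.2626)(-0.2626)]
         = -0.25755876 / 0.93104124 = -0.276635.
  Update: phi_21 = phi_11 - phi_22 phi_11 = -0.2626 - (-0.276635)(-0.2626) = -0.335244.
Step k = 3:
  phi_33 = [rho(3) - phi_21 rho(2) - phi_22 rho(1)] / [1 - phi_21 rho(1) - phi_22 rho(2)]
    numerator   = 0.0095 - (-0.335244)(-0.1886) - (-0.276635)(-0.2626) = -0.12637149
    denominator = 1 - (-0.335244)(-0.2626) - (-0.276635)(-0.1886) = 0.85979143
  phi_33 = -0.12637149 / 0.85979143 = -0.147.
Therefore phi_{33} = -0.1470.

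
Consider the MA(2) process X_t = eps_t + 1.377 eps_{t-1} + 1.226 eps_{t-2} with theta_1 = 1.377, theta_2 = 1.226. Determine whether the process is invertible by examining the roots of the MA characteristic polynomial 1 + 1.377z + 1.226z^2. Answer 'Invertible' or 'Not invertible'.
\text{Not invertible}

The MA(q) characteristic polynomial is P(z) = 1 + 1.377z + 1.226z^2.
Invertibility requires all roots to lie outside the unit circle, i.e. |z| > 1 for every root.
Set 1 + (1.377) z + (1.226) z^2 = 0, i.e. a z^2 + b z + c = 0 with a = 1.226, b = 1.377, c = 1.
Discriminant D = b^2 - 4ac = (1.377)^2 - 4*(1.226)*1 = 1.896129 - (4.904) = -3.007871.
D < 0, so the roots are the complex-conjugate pair z = (-b +/- i sqrt(-D)) / (2a) = -0.5616 +/- 0.7073i.
For a conjugate pair |z|^2 = z * conj(z) = (product of roots) = c/a = 1/(1.226) = 0.815661, so |z| = sqrt(0.815661) = 0.9031 for both roots.
Moduli of all roots: 0.9031, 0.9031.
All moduli strictly greater than 1? No.
Verdict: Not invertible.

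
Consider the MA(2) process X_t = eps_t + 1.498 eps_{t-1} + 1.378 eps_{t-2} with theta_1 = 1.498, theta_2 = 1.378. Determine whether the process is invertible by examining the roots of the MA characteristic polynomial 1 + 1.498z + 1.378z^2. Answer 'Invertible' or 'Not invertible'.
\text{Not invertible}

The MA(q) characteristic polynomial is P(z) = 1 + 1.498z + 1.378z^2.
Invertibility requires all roots to lie outside the unit circle, i.e. |z| > 1 for every root.
Set 1 + (1.498) z + (1.378) z^2 = 0, i.e. a z^2 + b z + c = 0 with a = 1.378, b = 1.498, c = 1.
Discriminant D = b^2 - 4ac = (1.498)^2 - 4*(1.378)*1 = 2.244004 - (5.512) = -3.267996.
D < 0, so the roots are the complex-conjugate pair z = (-b +/- i sqrt(-D)) / (2a) = -0.5435 +/- 0.6559i.
For a conjugate pair |z|^2 = z * conj(z) = (product of roots) = c/a = 1/(1.378) = 0.725689, so |z| = sqrt(0.725689) = 0.8519 for both roots.
Moduli of all roots: 0.8519, 0.8519.
All moduli strictly greater than 1? No.
Verdict: Not invertible.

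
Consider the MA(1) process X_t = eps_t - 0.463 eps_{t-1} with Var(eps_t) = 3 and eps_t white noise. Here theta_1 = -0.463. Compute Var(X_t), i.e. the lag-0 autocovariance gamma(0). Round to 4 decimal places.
\gamma(0) = 3.6431

For an MA(q) process X_t = eps_t + sum_i theta_i eps_{t-i} with
Var(eps_t) = sigma^2, the variance is
  gamma(0) = sigma^2 * (1 + sum_i theta_i^2).
  sum_i theta_i^2 = (-0.463)^2 = 0.214369.
  gamma(0) = 3 * (1 + 0.214369) = 3 * 1.214369 = 3.643107, which rounds to 3.6431.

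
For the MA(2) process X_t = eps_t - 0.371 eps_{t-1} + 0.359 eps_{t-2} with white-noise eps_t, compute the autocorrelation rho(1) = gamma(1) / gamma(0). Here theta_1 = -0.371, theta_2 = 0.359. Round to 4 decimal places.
\rho(1) = -0.3981

For an MA(q) process with theta_0 = 1, the autocovariance is
  gamma(k) = sigma^2 * sum_{i=0..q-k} theta_i * theta_{i+k},
and rho(k) = gamma(k) / gamma(0). Sigma^2 cancels.
  numerator   = (1)*(-0.371) + (-0.371)*(0.359) = -0.504189.
  denominator = (1)^2 + (-0.371)^2 + (0.359)^2 = 1.266522.
  rho(1) = -0.504189 / 1.266522 = -0.3981.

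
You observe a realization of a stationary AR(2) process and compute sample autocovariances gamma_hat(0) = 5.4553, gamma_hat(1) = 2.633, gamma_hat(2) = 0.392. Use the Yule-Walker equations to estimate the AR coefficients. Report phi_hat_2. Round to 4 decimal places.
\hat\phi_{2} = -0.2100

The Yule-Walker equations for an AR(p) process read, in matrix form,
  Gamma_p phi = r_p,   with   (Gamma_p)_{ij} = gamma(|i - j|),
                       (r_p)_i = gamma(i),   i,j = 1..p.
Substitute the sample gammas (Toeplitz matrix and right-hand side of size 2):
  Gamma_p = [[5.4553, 2.633], [2.633, 5.4553]]
  r_p     = [2.633, 0.392]
Written out:
  5.4553 phi_1 + 2.633 phi_2 = 2.633
  2.633 phi_1 + 5.4553 phi_2 = 0.392
Solve by Cramer's rule:
  det = gamma(0)^2 - gamma(1)^2 = (5.4553)^2 - (2.633)^2 = 29.76029809 - 6.932689 = 22.82760909
  phi_hat_1 = [gamma(1) gamma(0) - gamma(1) gamma(2)] / det = [(2.633)(5.4553) - (2.633)(0.392)] / 22.82760909 = 13.3316689 / 22.82760909 = 0.584
  phi_hat_2 = [gamma(0) gamma(2) - gamma(1)^2] / det = [(5.4553)(0.392) - (2.633)^2] / 22.82760909 = -4.7942114 / 22.82760909 = -0.21
So phi_hat = [0.5840, -0.2100].
Therefore phi_hat_2 = -0.2100.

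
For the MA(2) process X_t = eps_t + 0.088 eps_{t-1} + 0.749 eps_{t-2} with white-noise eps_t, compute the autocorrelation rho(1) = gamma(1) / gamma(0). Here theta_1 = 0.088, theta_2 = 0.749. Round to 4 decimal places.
\rho(1) = 0.0981

For an MA(q) process with theta_0 = 1, the autocovariance is
  gamma(k) = sigma^2 * sum_{i=0..q-k} theta_i * theta_{i+k},
and rho(k) = gamma(k) / gamma(0). Sigma^2 cancels.
  numerator   = (1)*(0.088) + (0.088)*(0.749) = 0.153912.
  denominator = (1)^2 + (0.088)^2 + (0.749)^2 = 1.568745.
  rho(1) = 0.153912 / 1.568745 = 0.0981.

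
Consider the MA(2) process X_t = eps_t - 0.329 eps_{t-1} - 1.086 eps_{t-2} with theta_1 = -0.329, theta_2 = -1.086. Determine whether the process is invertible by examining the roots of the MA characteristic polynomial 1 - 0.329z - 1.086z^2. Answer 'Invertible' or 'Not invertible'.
\text{Not invertible}

The MA(q) characteristic polynomial is P(z) = 1 - 0.329z - 1.086z^2.
Invertibility requires all roots to lie outside the unit circle, i.e. |z| > 1 for every root.
Set 1 + (-0.329) z + (-1.086) z^2 = 0, i.e. a z^2 + b z + c = 0 with a = -1.086, b = -0.329, c = 1.
Discriminant D = b^2 - 4ac = (-0.329)^2 - 4*(-1.086)*1 = 0.108241 - (-4.344) = 4.452241.
D >= 0, so the roots are real: z = (-b +/- sqrt(D)) / (2a) = (0.329 +/- 2.110033) / (-2.172).
  z_1 = (0.329 + 2.110033) / (-2.172) = -1.1229,   |z_1| = 1.1229.
  z_2 = (0.329 - 2.110033) / (-2.172) = 0.82,   |z_2| = 0.82.
Moduli of all roots: 1.1229, 0.8200.
All moduli strictly greater than 1? No.
Verdict: Not invertible.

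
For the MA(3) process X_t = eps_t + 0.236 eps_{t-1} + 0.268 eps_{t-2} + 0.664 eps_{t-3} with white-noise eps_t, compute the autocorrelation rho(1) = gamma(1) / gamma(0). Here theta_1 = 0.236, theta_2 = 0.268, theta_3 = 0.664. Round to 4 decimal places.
\rho(1) = 0.3043

For an MA(q) process with theta_0 = 1, the autocovariance is
  gamma(k) = sigma^2 * sum_{i=0..q-k} theta_i * theta_{i+k},
and rho(k) = gamma(k) / gamma(0). Sigma^2 cancels.
  numerator   = (1)*(0.236) + (0.236)*(0.268) + (0.268)*(0.664) = 0.4772.
  denominator = (1)^2 + (0.236)^2 + (0.268)^2 + (0.664)^2 = 1.568416.
  rho(1) = 0.4772 / 1.568416 = 0.3043.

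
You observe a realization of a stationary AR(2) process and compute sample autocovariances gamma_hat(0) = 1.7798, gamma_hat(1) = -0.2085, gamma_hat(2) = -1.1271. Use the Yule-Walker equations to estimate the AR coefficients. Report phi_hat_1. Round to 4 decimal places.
\hat\phi_{1} = -0.1940

The Yule-Walker equations for an AR(p) process read, in matrix form,
  Gamma_p phi = r_p,   with   (Gamma_p)_{ij} = gamma(|i - j|),
                       (r_p)_i = gamma(i),   i,j = 1..p.
Substitute the sample gammas (Toeplitz matrix and right-hand side of size 2):
  Gamma_p = [[1.7798, -0.2085], [-0.2085, 1.7798]]
  r_p     = [-0.2085, -1.1271]
Written out:
  1.7798 phi_1 - 0.2085 phi_2 = -0.2085
  -0.2085 phi_1 + 1.7798 phi_2 = -1.1271
Solve by Cramer's rule:
  det = gamma(0)^2 - gamma(1)^2 = (1.7798)^2 - (-0.2085)^2 = 3.16768804 - 0.04347225 = 3.12421579
  phi_hat_1 = [gamma(1) gamma(0) - gamma(1) gamma(2)] / det = [(-0.2085)(1.7798) - (-0.2085)(-1.1271)] / 3.12421579 = -0.60608865 / 3.12421579 = -0.194
  phi_hat_2 = [gamma(0) gamma(2) - gamma(1)^2] / det = [(1.7798)(-1.1271) - (-0.2085)^2] / 3.12421579 = -2.04948483 / 3.12421579 = -0.656
So phi_hat = [-0.1940, -0.6560].
Therefore phi_hat_1 = -0.1940.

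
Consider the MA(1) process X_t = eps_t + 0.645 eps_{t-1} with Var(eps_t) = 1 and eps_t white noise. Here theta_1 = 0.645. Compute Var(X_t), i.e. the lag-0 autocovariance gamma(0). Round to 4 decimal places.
\gamma(0) = 1.4160

For an MA(q) process X_t = eps_t + sum_i theta_i eps_{t-i} with
Var(eps_t) = sigma^2, the variance is
  gamma(0) = sigma^2 * (1 + sum_i theta_i^2).
  sum_i theta_i^2 = (0.645)^2 = 0.416025.
  gamma(0) = 1 * (1 + 0.416025) = 1 * 1.416025 = 1.416025, which rounds to 1.4160.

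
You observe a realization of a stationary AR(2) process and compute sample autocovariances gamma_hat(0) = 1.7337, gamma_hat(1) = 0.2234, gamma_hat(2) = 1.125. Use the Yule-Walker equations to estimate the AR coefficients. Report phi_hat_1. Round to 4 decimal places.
\hat\phi_{1} = 0.0460

The Yule-Walker equations for an AR(p) process read, in matrix form,
  Gamma_p phi = r_p,   with   (Gamma_p)_{ij} = gamma(|i - j|),
                       (r_p)_i = gamma(i),   i,j = 1..p.
Substitute the sample gammas (Toeplitz matrix and right-hand side of size 2):
  Gamma_p = [[1.7337, 0.2234], [0.2234, 1.7337]]
  r_p     = [0.2234, 1.125]
Written out:
  1.7337 phi_1 + 0.2234 phi_2 = 0.2234
  0.2234 phi_1 + 1.7337 phi_2 = 1.125
Solve by Cramer's rule:
  det = gamma(0)^2 - gamma(1)^2 = (1.7337)^2 - (0.2234)^2 = 3.00571569 - 0.04990756 = 2.95580813
  phi_hat_1 = [gamma(1) gamma(0) - gamma(1) gamma(2)] / det = [(0.2234)(1.7337) - (0.2234)(1.125)] / 2.95580813 = 0.13598358 / 2.95580813 = 0.046
  phi_hat_2 = [gamma(0) gamma(2) - gamma(1)^2] / det = [(1.7337)(1.125) - (0.2234)^2] / 2.95580813 = 1.90050494 / 2.95580813 = 0.643
So phi_hat = [0.0460, 0.6430].
Therefore phi_hat_1 = 0.0460.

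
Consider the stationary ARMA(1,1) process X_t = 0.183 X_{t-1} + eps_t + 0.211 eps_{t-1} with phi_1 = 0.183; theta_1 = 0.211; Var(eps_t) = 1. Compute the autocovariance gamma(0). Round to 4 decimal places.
\gamma(0) = 1.1606

Multiply the model equation by X_{t-k} and take expectations. With theta_0 = psi_0 = 1 and psi_j the MA(infinity) weights, this gives
  gamma(k) - sum_i phi_i gamma(k-i) = c_k,
  c_k = sigma^2 * sum_{j=k..q} theta_j psi_{j-k}   (c_k = 0 for k > q),
using gamma(-m) = gamma(m).
psi-weights needed (psi_j = theta_j + sum_i phi_i psi_{j-i}):
  psi_1 = theta_1 + phi_1 = 0.211 + (0.183) = 0.394
Right-hand sides:
  c_0 = sigma^2 (1 + theta_1 psi_1) = 1 * (1 + (0.211)(0.394)) = 1 * 1.083134 = 1.083134
  c_1 = sigma^2 theta_1 = 1 * (0.211) = 0.211
  c_2 = 0
Equations for k = 0 and k = 1 (AR order 1):
  gamma(0) = phi_1 gamma(1) + c_0
  gamma(1) = phi_1 gamma(0) + c_1
Substituting the second into the first: gamma(0) (1 - phi_1^2) = c_0 + phi_1 c_1, so
  gamma(0) = (c_0 + phi_1 c_1) / (1 - phi_1^2) = (1.083134 + (0.183)(0.211)) / (1 - (0.183)^2) = 1.121747 / 0.966511 = 1.160615.
Therefore gamma(0) = 1.1606 (to 4 decimal places).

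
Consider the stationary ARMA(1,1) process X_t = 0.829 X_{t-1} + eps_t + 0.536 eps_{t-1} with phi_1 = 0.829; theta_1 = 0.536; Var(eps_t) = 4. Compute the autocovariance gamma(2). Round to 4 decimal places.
\gamma(2) = 20.9030

Multiply the model equation by X_{t-k} and take expectations. With theta_0 = psi_0 = 1 and psi_j the MA(infinity) weights, this gives
  gamma(k) - sum_i phi_i gamma(k-i) = c_k,
  c_k = sigma^2 * sum_{j=k..q} theta_j psi_{j-k}   (c_k = 0 for k > q),
using gamma(-m) = gamma(m).
psi-weights needed (psi_j = theta_j + sum_i phi_i psi_{j-i}):
  psi_1 = theta_1 + phi_1 = 0.536 + (0.829) = 1.365
Right-hand sides:
  c_0 = sigma^2 (1 + theta_1 psi_1) = 4 * (1 + (0.536)(1.365)) = 4 * 1.73164 = 6.92656
  c_1 = sigma^2 theta_1 = 4 * (0.536) = 2.144
  c_2 = 0
Equations for k = 0 and k = 1 (AR order 1):
  gamma(0) = phi_1 gamma(1) + c_0
  gamma(1) = phi_1 gamma(0) + c_1
Substituting the second into the first: gamma(0) (1 - phi_1^2) = c_0 + phi_1 c_1, so
  gamma(0) = (c_0 + phi_1 c_1) / (1 - phi_1^2) = (6.92656 + (0.829)(2.144)) / (1 - (0.829)^2) = 8.703936 / 0.312759 = 27.82953.
  gamma(1) = phi_1 gamma(0) + c_1 = (0.829)(27.82953) + (2.144) = 25.21468.
For k = 2 (> q): gamma(2) = phi_1 gamma(1) = (0.829)(25.21468) = 20.90297.
Therefore gamma(2) = 20.9030 (to 4 decimal places).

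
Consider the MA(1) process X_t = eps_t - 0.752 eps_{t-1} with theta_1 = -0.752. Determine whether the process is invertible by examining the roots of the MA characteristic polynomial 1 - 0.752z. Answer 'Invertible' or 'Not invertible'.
\text{Invertible}

The MA(q) characteristic polynomial is P(z) = 1 - 0.752z.
Invertibility requires all roots to lie outside the unit circle, i.e. |z| > 1 for every root.
This is linear in z: 1 + (-0.752) z = 0  =>  z = -1/(-0.752) = 1.329787,  |z| = 1.329787.
Moduli of all roots: 1.3298.
All moduli strictly greater than 1? Yes.
Verdict: Invertible.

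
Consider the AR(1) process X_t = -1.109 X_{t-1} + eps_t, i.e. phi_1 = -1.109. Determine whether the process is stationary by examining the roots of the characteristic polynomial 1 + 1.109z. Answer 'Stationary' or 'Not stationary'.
\text{Not stationary}

The AR(p) characteristic polynomial is P(z) = 1 + 1.109z.
Stationarity requires all roots to lie outside the unit circle, i.e. |z| > 1 for every root.
This is linear in z: 1 + (1.109) z = 0  =>  z = -1/(1.109) = -0.901713,  |z| = 0.901713.
Moduli of all roots: 0.9017.
All moduli strictly greater than 1? No.
Verdict: Not stationary.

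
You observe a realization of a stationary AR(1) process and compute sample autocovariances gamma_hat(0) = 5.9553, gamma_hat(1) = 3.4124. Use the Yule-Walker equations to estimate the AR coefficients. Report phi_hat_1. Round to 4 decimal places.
\hat\phi_{1} = 0.5730

The Yule-Walker equations for an AR(p) process read, in matrix form,
  Gamma_p phi = r_p,   with   (Gamma_p)_{ij} = gamma(|i - j|),
                       (r_p)_i = gamma(i),   i,j = 1..p.
Substitute the sample gammas (Toeplitz matrix and right-hand side of size 1):
  Gamma_p = [[5.9553]]
  r_p     = [3.4124]
With p = 1 this is the single equation gamma(0) phi_1 = gamma(1):
  phi_hat_1 = gamma(1) / gamma(0) = 3.4124 / 5.9553 = 0.5730.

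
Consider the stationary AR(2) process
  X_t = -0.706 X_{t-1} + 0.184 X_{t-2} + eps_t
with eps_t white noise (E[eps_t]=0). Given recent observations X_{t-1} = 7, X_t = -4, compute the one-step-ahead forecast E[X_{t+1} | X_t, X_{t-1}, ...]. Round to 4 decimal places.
E[X_{t+1} \mid \mathcal F_t] = 4.1120

For an AR(p) model X_t = c + sum_i phi_i X_{t-i} + eps_t, the
one-step-ahead conditional mean is
  E[X_{t+1} | X_t, ...] = c + sum_i phi_i X_{t+1-i}.
Substitute known values:
  E[X_{t+1} | ...] = (-0.706) * (-4) + (0.184) * (7)
                   = 4.1120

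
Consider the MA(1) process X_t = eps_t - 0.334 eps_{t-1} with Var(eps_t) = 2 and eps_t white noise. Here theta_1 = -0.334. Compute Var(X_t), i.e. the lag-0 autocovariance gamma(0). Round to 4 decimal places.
\gamma(0) = 2.2231

For an MA(q) process X_t = eps_t + sum_i theta_i eps_{t-i} with
Var(eps_t) = sigma^2, the variance is
  gamma(0) = sigma^2 * (1 + sum_i theta_i^2).
  sum_i theta_i^2 = (-0.334)^2 = 0.111556.
  gamma(0) = 2 * (1 + 0.111556) = 2 * 1.111556 = 2.223112, which rounds to 2.2231.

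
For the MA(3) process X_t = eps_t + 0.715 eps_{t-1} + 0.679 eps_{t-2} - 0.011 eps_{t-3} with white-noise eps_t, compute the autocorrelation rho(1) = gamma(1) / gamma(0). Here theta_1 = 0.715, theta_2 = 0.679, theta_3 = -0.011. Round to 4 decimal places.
\rho(1) = 0.6049

For an MA(q) process with theta_0 = 1, the autocovariance is
  gamma(k) = sigma^2 * sum_{i=0..q-k} theta_i * theta_{i+k},
and rho(k) = gamma(k) / gamma(0). Sigma^2 cancels.
  numerator   = (1)*(0.715) + (0.715)*(0.679) + (0.679)*(-0.011) = 1.193016.
  denominator = (1)^2 + (0.715)^2 + (0.679)^2 + (-0.011)^2 = 1.972387.
  rho(1) = 1.193016 / 1.972387 = 0.6049.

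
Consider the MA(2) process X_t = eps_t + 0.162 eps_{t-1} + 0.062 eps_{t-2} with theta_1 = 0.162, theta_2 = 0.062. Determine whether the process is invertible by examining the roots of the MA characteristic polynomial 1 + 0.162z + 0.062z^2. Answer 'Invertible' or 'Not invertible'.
\text{Invertible}

The MA(q) characteristic polynomial is P(z) = 1 + 0.162z + 0.062z^2.
Invertibility requires all roots to lie outside the unit circle, i.e. |z| > 1 for every root.
Set 1 + (0.162) z + (0.062) z^2 = 0, i.e. a z^2 + b z + c = 0 with a = 0.062, b = 0.162, c = 1.
Discriminant D = b^2 - 4ac = (0.162)^2 - 4*(0.062)*1 = 0.026244 - (0.248) = -0.221756.
D < 0, so the roots are the complex-conjugate pair z = (-b +/- i sqrt(-D)) / (2a) = -1.3065 +/- 3.7977i.
For a conjugate pair |z|^2 = z * conj(z) = (product of roots) = c/a = 1/(0.062) = 16.129032, so |z| = sqrt(16.129032) = 4.0161 for both roots.
Moduli of all roots: 4.0161, 4.0161.
All moduli strictly greater than 1? Yes.
Verdict: Invertible.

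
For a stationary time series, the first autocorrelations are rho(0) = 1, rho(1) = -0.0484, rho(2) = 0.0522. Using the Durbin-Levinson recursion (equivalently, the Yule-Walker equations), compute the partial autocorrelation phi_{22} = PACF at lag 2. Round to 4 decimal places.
\phi_{22} = 0.0500

The PACF at lag k is phi_{kk}, the last component of the solution
to the Yule-Walker system G_k phi = r_k where
  (G_k)_{ij} = rho(|i - j|), (r_k)_i = rho(i), i,j = 1..k.
Equivalently, Durbin-Levinson gives phi_{kk} iteratively:
  phi_{11} = rho(1)
  phi_{kk} = [rho(k) - sum_{j=1..k-1} phi_{k-1,j} rho(k-j)]
            / [1 - sum_{j=1..k-1} phi_{k-1,j} rho(j)],
  phi_{k,j} = phi_{k-1,j} - phi_{kk} phi_{k-1,k-j},  j = 1..k-1.
Step k = 1:
  phi_11 = rho(1) = -0.0484.
Step k = 2:
  phi_22 = [rho(2) - phi_11 rho(1)] / [1 - phi_11 rho(1)] = [0.0522 - (-0.0484)(-0.0484)] / [1 - (-0.0484)(-0.0484)]
         = 0.04985744 / 0.99765744 = 0.05.
Therefore phi_{22} = 0.0500.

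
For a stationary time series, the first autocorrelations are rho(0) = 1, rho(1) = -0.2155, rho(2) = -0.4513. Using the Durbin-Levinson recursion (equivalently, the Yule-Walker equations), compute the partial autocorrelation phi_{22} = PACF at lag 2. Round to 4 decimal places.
\phi_{22} = -0.5220

The PACF at lag k is phi_{kk}, the last component of the solution
to the Yule-Walker system G_k phi = r_k where
  (G_k)_{ij} = rho(|i - j|), (r_k)_i = rho(i), i,j = 1..k.
Equivalently, Durbin-Levinson gives phi_{kk} iteratively:
  phi_{11} = rho(1)
  phi_{kk} = [rho(k) - sum_{j=1..k-1} phi_{k-1,j} rho(k-j)]
            / [1 - sum_{j=1..k-1} phi_{k-1,j} rho(j)],
  phi_{k,j} = phi_{k-1,j} - phi_{kk} phi_{k-1,k-j},  j = 1..k-1.
Step k = 1:
  phi_11 = rho(1) = -0.2155.
Step k = 2:
  phi_22 = [rho(2) - phi_11 rho(1)] / [1 - phi_11 rho(1)] = [-0.4513 - (-0.2155)(-0.2155)] / [1 - (-0.2155)(-0.2155)]
         = -0.49774025 / 0.95355975 = -0.522.
Therefore phi_{22} = -0.5220.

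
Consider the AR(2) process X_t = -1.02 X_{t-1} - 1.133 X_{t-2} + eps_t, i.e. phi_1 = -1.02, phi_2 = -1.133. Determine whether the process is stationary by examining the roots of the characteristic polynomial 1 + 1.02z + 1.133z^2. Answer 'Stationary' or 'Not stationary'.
\text{Not stationary}

The AR(p) characteristic polynomial is P(z) = 1 + 1.02z + 1.133z^2.
Stationarity requires all roots to lie outside the unit circle, i.e. |z| > 1 for every root.
Set 1 + (1.02) z + (1.133) z^2 = 0, i.e. a z^2 + b z + c = 0 with a = 1.133, b = 1.02, c = 1.
Discriminant D = b^2 - 4ac = (1.02)^2 - 4*(1.133)*1 = 1.0404 - (4.532) = -3.4916.
D < 0, so the roots are the complex-conjugate pair z = (-b +/- i sqrt(-D)) / (2a) = -0.4501 +/- 0.8246i.
For a conjugate pair |z|^2 = z * conj(z) = (product of roots) = c/a = 1/(1.133) = 0.882613, so |z| = sqrt(0.882613) = 0.9395 for both roots.
Moduli of all roots: 0.9395, 0.9395.
All moduli strictly greater than 1? No.
Verdict: Not stationary.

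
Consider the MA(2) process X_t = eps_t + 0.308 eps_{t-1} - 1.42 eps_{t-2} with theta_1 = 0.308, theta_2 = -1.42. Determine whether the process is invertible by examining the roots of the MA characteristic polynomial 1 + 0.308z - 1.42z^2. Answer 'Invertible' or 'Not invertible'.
\text{Not invertible}

The MA(q) characteristic polynomial is P(z) = 1 + 0.308z - 1.42z^2.
Invertibility requires all roots to lie outside the unit circle, i.e. |z| > 1 for every root.
Set 1 + (0.308) z + (-1.42) z^2 = 0, i.e. a z^2 + b z + c = 0 with a = -1.42, b = 0.308, c = 1.
Discriminant D = b^2 - 4ac = (0.308)^2 - 4*(-1.42)*1 = 0.094864 - (-5.68) = 5.774864.
D >= 0, so the roots are real: z = (-b +/- sqrt(D)) / (2a) = (-0.308 +/- 2.403095) / (-2.84).
  z_1 = (-0.308 + 2.403095) / (-2.84) = -0.7377,   |z_1| = 0.7377.
  z_2 = (-0.308 - 2.403095) / (-2.84) = 0.9546,   |z_2| = 0.9546.
Moduli of all roots: 0.7377, 0.9546.
All moduli strictly greater than 1? No.
Verdict: Not invertible.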